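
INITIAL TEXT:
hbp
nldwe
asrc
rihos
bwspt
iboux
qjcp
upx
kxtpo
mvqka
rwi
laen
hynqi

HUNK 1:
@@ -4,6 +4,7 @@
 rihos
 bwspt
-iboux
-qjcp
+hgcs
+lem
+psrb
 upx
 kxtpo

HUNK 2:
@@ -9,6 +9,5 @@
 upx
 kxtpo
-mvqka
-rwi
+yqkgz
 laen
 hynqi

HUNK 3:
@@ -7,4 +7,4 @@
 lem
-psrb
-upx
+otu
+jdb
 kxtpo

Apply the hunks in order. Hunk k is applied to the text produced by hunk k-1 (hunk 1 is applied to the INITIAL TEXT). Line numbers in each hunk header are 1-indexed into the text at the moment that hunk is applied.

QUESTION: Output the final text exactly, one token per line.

Hunk 1: at line 4 remove [iboux,qjcp] add [hgcs,lem,psrb] -> 14 lines: hbp nldwe asrc rihos bwspt hgcs lem psrb upx kxtpo mvqka rwi laen hynqi
Hunk 2: at line 9 remove [mvqka,rwi] add [yqkgz] -> 13 lines: hbp nldwe asrc rihos bwspt hgcs lem psrb upx kxtpo yqkgz laen hynqi
Hunk 3: at line 7 remove [psrb,upx] add [otu,jdb] -> 13 lines: hbp nldwe asrc rihos bwspt hgcs lem otu jdb kxtpo yqkgz laen hynqi

Answer: hbp
nldwe
asrc
rihos
bwspt
hgcs
lem
otu
jdb
kxtpo
yqkgz
laen
hynqi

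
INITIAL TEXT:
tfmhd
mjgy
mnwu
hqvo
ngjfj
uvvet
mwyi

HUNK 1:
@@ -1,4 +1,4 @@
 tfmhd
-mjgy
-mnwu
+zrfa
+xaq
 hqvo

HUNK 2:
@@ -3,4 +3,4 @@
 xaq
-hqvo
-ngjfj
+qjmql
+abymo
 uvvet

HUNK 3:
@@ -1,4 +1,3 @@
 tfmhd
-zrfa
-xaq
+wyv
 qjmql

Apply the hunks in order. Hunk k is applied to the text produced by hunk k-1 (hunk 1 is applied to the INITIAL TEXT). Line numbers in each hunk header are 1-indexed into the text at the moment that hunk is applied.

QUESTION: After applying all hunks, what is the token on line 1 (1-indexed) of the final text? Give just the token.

Hunk 1: at line 1 remove [mjgy,mnwu] add [zrfa,xaq] -> 7 lines: tfmhd zrfa xaq hqvo ngjfj uvvet mwyi
Hunk 2: at line 3 remove [hqvo,ngjfj] add [qjmql,abymo] -> 7 lines: tfmhd zrfa xaq qjmql abymo uvvet mwyi
Hunk 3: at line 1 remove [zrfa,xaq] add [wyv] -> 6 lines: tfmhd wyv qjmql abymo uvvet mwyi
Final line 1: tfmhd

Answer: tfmhd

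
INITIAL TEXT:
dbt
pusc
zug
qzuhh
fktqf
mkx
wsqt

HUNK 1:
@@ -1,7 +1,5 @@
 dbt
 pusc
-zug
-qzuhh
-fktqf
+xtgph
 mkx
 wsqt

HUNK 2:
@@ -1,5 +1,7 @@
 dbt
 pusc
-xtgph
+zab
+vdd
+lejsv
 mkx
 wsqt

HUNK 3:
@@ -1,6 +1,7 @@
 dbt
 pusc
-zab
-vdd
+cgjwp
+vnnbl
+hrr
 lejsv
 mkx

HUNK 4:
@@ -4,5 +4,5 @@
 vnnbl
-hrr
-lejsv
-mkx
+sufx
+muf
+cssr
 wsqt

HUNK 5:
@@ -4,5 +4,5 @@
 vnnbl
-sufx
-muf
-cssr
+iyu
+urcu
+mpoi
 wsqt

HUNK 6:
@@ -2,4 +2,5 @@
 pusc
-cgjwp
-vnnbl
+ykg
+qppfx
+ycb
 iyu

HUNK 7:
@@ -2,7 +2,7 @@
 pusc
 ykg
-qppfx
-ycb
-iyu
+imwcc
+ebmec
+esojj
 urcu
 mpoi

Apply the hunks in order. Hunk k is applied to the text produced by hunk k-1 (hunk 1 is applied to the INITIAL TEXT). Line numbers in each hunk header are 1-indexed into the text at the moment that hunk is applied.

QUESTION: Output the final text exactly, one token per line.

Hunk 1: at line 1 remove [zug,qzuhh,fktqf] add [xtgph] -> 5 lines: dbt pusc xtgph mkx wsqt
Hunk 2: at line 1 remove [xtgph] add [zab,vdd,lejsv] -> 7 lines: dbt pusc zab vdd lejsv mkx wsqt
Hunk 3: at line 1 remove [zab,vdd] add [cgjwp,vnnbl,hrr] -> 8 lines: dbt pusc cgjwp vnnbl hrr lejsv mkx wsqt
Hunk 4: at line 4 remove [hrr,lejsv,mkx] add [sufx,muf,cssr] -> 8 lines: dbt pusc cgjwp vnnbl sufx muf cssr wsqt
Hunk 5: at line 4 remove [sufx,muf,cssr] add [iyu,urcu,mpoi] -> 8 lines: dbt pusc cgjwp vnnbl iyu urcu mpoi wsqt
Hunk 6: at line 2 remove [cgjwp,vnnbl] add [ykg,qppfx,ycb] -> 9 lines: dbt pusc ykg qppfx ycb iyu urcu mpoi wsqt
Hunk 7: at line 2 remove [qppfx,ycb,iyu] add [imwcc,ebmec,esojj] -> 9 lines: dbt pusc ykg imwcc ebmec esojj urcu mpoi wsqt

Answer: dbt
pusc
ykg
imwcc
ebmec
esojj
urcu
mpoi
wsqt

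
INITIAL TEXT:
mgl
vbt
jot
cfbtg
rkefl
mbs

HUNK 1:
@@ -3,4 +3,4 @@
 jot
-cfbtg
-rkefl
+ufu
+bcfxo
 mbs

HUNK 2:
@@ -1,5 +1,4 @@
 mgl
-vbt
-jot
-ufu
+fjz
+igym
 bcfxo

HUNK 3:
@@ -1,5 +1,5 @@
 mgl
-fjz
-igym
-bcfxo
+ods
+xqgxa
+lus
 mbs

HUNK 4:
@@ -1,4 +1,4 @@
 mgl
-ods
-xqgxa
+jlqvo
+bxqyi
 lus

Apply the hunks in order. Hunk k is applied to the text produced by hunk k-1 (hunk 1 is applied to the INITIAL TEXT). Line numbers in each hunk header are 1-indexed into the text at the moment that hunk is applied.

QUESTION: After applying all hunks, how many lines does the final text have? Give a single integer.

Hunk 1: at line 3 remove [cfbtg,rkefl] add [ufu,bcfxo] -> 6 lines: mgl vbt jot ufu bcfxo mbs
Hunk 2: at line 1 remove [vbt,jot,ufu] add [fjz,igym] -> 5 lines: mgl fjz igym bcfxo mbs
Hunk 3: at line 1 remove [fjz,igym,bcfxo] add [ods,xqgxa,lus] -> 5 lines: mgl ods xqgxa lus mbs
Hunk 4: at line 1 remove [ods,xqgxa] add [jlqvo,bxqyi] -> 5 lines: mgl jlqvo bxqyi lus mbs
Final line count: 5

Answer: 5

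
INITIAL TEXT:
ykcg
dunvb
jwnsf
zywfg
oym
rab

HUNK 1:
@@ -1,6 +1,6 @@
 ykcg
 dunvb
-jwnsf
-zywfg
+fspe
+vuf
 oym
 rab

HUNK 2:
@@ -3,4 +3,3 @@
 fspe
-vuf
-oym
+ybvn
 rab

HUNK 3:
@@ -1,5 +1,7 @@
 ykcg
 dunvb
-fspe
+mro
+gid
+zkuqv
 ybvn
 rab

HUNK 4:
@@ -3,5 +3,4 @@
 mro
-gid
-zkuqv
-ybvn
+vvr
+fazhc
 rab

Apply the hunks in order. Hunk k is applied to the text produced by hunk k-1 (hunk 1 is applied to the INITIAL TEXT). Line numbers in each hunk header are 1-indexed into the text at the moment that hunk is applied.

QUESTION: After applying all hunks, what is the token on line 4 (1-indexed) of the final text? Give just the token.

Hunk 1: at line 1 remove [jwnsf,zywfg] add [fspe,vuf] -> 6 lines: ykcg dunvb fspe vuf oym rab
Hunk 2: at line 3 remove [vuf,oym] add [ybvn] -> 5 lines: ykcg dunvb fspe ybvn rab
Hunk 3: at line 1 remove [fspe] add [mro,gid,zkuqv] -> 7 lines: ykcg dunvb mro gid zkuqv ybvn rab
Hunk 4: at line 3 remove [gid,zkuqv,ybvn] add [vvr,fazhc] -> 6 lines: ykcg dunvb mro vvr fazhc rab
Final line 4: vvr

Answer: vvr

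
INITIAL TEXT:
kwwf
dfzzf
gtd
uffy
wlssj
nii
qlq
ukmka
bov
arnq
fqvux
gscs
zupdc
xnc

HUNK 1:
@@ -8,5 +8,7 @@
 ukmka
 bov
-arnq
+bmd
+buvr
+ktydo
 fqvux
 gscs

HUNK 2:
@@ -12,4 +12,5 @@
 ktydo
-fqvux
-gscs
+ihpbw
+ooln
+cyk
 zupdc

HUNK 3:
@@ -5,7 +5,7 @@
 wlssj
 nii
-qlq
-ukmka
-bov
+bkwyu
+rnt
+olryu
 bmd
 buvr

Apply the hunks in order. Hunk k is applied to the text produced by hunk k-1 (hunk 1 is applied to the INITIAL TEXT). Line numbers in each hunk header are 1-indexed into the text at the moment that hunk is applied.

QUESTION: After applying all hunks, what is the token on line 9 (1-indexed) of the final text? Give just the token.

Answer: olryu

Derivation:
Hunk 1: at line 8 remove [arnq] add [bmd,buvr,ktydo] -> 16 lines: kwwf dfzzf gtd uffy wlssj nii qlq ukmka bov bmd buvr ktydo fqvux gscs zupdc xnc
Hunk 2: at line 12 remove [fqvux,gscs] add [ihpbw,ooln,cyk] -> 17 lines: kwwf dfzzf gtd uffy wlssj nii qlq ukmka bov bmd buvr ktydo ihpbw ooln cyk zupdc xnc
Hunk 3: at line 5 remove [qlq,ukmka,bov] add [bkwyu,rnt,olryu] -> 17 lines: kwwf dfzzf gtd uffy wlssj nii bkwyu rnt olryu bmd buvr ktydo ihpbw ooln cyk zupdc xnc
Final line 9: olryu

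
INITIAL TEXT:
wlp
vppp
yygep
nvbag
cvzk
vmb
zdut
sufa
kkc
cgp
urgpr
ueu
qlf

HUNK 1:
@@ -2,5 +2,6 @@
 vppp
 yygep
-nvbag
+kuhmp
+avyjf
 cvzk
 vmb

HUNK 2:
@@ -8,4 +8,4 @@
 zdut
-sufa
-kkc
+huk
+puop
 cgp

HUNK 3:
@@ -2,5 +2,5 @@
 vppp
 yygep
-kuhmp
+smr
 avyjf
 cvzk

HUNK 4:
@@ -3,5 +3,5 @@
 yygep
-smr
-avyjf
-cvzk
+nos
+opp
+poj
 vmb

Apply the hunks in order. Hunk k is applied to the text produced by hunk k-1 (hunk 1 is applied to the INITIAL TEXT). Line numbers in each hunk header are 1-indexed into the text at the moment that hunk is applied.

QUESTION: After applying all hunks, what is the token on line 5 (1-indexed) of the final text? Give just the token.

Answer: opp

Derivation:
Hunk 1: at line 2 remove [nvbag] add [kuhmp,avyjf] -> 14 lines: wlp vppp yygep kuhmp avyjf cvzk vmb zdut sufa kkc cgp urgpr ueu qlf
Hunk 2: at line 8 remove [sufa,kkc] add [huk,puop] -> 14 lines: wlp vppp yygep kuhmp avyjf cvzk vmb zdut huk puop cgp urgpr ueu qlf
Hunk 3: at line 2 remove [kuhmp] add [smr] -> 14 lines: wlp vppp yygep smr avyjf cvzk vmb zdut huk puop cgp urgpr ueu qlf
Hunk 4: at line 3 remove [smr,avyjf,cvzk] add [nos,opp,poj] -> 14 lines: wlp vppp yygep nos opp poj vmb zdut huk puop cgp urgpr ueu qlf
Final line 5: opp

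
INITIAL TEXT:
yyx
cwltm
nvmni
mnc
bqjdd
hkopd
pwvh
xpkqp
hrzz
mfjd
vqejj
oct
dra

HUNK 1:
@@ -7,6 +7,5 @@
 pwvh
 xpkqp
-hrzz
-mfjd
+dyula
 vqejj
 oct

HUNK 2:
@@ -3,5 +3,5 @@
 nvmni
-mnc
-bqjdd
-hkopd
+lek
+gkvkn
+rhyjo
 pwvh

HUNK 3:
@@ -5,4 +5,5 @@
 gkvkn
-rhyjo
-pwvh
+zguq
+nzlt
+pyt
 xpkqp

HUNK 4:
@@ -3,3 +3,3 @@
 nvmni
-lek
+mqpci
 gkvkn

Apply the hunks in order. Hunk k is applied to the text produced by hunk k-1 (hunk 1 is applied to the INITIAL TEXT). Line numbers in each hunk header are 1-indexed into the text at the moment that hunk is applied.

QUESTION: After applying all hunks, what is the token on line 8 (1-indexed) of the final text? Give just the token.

Answer: pyt

Derivation:
Hunk 1: at line 7 remove [hrzz,mfjd] add [dyula] -> 12 lines: yyx cwltm nvmni mnc bqjdd hkopd pwvh xpkqp dyula vqejj oct dra
Hunk 2: at line 3 remove [mnc,bqjdd,hkopd] add [lek,gkvkn,rhyjo] -> 12 lines: yyx cwltm nvmni lek gkvkn rhyjo pwvh xpkqp dyula vqejj oct dra
Hunk 3: at line 5 remove [rhyjo,pwvh] add [zguq,nzlt,pyt] -> 13 lines: yyx cwltm nvmni lek gkvkn zguq nzlt pyt xpkqp dyula vqejj oct dra
Hunk 4: at line 3 remove [lek] add [mqpci] -> 13 lines: yyx cwltm nvmni mqpci gkvkn zguq nzlt pyt xpkqp dyula vqejj oct dra
Final line 8: pyt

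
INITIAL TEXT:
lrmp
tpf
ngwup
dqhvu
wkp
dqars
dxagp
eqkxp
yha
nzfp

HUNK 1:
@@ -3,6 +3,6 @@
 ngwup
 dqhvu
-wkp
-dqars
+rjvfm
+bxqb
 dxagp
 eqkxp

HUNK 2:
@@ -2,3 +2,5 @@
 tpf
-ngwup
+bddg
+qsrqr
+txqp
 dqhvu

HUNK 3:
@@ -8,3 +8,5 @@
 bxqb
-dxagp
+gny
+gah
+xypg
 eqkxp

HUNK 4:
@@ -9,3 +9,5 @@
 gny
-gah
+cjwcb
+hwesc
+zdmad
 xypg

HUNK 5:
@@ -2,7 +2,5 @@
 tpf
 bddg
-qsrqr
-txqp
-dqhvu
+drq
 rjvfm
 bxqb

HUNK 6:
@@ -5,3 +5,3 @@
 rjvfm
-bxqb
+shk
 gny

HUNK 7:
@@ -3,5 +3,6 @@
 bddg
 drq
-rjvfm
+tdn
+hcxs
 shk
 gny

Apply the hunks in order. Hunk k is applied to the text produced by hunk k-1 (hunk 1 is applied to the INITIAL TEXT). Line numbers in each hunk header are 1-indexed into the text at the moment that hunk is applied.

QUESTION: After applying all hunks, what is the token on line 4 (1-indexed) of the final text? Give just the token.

Hunk 1: at line 3 remove [wkp,dqars] add [rjvfm,bxqb] -> 10 lines: lrmp tpf ngwup dqhvu rjvfm bxqb dxagp eqkxp yha nzfp
Hunk 2: at line 2 remove [ngwup] add [bddg,qsrqr,txqp] -> 12 lines: lrmp tpf bddg qsrqr txqp dqhvu rjvfm bxqb dxagp eqkxp yha nzfp
Hunk 3: at line 8 remove [dxagp] add [gny,gah,xypg] -> 14 lines: lrmp tpf bddg qsrqr txqp dqhvu rjvfm bxqb gny gah xypg eqkxp yha nzfp
Hunk 4: at line 9 remove [gah] add [cjwcb,hwesc,zdmad] -> 16 lines: lrmp tpf bddg qsrqr txqp dqhvu rjvfm bxqb gny cjwcb hwesc zdmad xypg eqkxp yha nzfp
Hunk 5: at line 2 remove [qsrqr,txqp,dqhvu] add [drq] -> 14 lines: lrmp tpf bddg drq rjvfm bxqb gny cjwcb hwesc zdmad xypg eqkxp yha nzfp
Hunk 6: at line 5 remove [bxqb] add [shk] -> 14 lines: lrmp tpf bddg drq rjvfm shk gny cjwcb hwesc zdmad xypg eqkxp yha nzfp
Hunk 7: at line 3 remove [rjvfm] add [tdn,hcxs] -> 15 lines: lrmp tpf bddg drq tdn hcxs shk gny cjwcb hwesc zdmad xypg eqkxp yha nzfp
Final line 4: drq

Answer: drq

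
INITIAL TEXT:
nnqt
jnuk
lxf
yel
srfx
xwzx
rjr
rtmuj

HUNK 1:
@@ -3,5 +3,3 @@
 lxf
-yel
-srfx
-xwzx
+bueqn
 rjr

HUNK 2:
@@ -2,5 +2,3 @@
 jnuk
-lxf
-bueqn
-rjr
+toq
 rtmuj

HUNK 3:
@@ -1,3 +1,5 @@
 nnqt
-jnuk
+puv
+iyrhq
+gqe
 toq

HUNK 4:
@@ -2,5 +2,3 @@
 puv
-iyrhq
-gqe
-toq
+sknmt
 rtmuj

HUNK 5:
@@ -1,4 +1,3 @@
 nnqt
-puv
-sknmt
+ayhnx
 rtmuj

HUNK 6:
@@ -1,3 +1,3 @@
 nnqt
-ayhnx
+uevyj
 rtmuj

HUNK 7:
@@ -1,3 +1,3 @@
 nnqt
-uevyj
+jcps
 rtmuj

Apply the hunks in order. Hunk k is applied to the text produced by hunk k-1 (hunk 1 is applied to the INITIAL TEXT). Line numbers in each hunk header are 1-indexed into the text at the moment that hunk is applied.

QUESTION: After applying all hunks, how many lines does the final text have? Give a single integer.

Hunk 1: at line 3 remove [yel,srfx,xwzx] add [bueqn] -> 6 lines: nnqt jnuk lxf bueqn rjr rtmuj
Hunk 2: at line 2 remove [lxf,bueqn,rjr] add [toq] -> 4 lines: nnqt jnuk toq rtmuj
Hunk 3: at line 1 remove [jnuk] add [puv,iyrhq,gqe] -> 6 lines: nnqt puv iyrhq gqe toq rtmuj
Hunk 4: at line 2 remove [iyrhq,gqe,toq] add [sknmt] -> 4 lines: nnqt puv sknmt rtmuj
Hunk 5: at line 1 remove [puv,sknmt] add [ayhnx] -> 3 lines: nnqt ayhnx rtmuj
Hunk 6: at line 1 remove [ayhnx] add [uevyj] -> 3 lines: nnqt uevyj rtmuj
Hunk 7: at line 1 remove [uevyj] add [jcps] -> 3 lines: nnqt jcps rtmuj
Final line count: 3

Answer: 3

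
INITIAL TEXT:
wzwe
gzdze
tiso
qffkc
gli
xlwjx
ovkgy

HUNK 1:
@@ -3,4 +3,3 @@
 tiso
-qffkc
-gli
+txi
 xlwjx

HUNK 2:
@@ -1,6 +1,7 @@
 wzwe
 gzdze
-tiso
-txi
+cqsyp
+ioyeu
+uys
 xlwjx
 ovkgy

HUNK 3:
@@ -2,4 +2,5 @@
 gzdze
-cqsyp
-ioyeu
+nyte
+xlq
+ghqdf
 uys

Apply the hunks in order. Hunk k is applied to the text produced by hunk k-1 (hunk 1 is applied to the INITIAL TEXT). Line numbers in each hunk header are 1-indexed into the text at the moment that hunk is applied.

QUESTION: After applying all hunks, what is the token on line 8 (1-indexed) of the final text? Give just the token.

Hunk 1: at line 3 remove [qffkc,gli] add [txi] -> 6 lines: wzwe gzdze tiso txi xlwjx ovkgy
Hunk 2: at line 1 remove [tiso,txi] add [cqsyp,ioyeu,uys] -> 7 lines: wzwe gzdze cqsyp ioyeu uys xlwjx ovkgy
Hunk 3: at line 2 remove [cqsyp,ioyeu] add [nyte,xlq,ghqdf] -> 8 lines: wzwe gzdze nyte xlq ghqdf uys xlwjx ovkgy
Final line 8: ovkgy

Answer: ovkgy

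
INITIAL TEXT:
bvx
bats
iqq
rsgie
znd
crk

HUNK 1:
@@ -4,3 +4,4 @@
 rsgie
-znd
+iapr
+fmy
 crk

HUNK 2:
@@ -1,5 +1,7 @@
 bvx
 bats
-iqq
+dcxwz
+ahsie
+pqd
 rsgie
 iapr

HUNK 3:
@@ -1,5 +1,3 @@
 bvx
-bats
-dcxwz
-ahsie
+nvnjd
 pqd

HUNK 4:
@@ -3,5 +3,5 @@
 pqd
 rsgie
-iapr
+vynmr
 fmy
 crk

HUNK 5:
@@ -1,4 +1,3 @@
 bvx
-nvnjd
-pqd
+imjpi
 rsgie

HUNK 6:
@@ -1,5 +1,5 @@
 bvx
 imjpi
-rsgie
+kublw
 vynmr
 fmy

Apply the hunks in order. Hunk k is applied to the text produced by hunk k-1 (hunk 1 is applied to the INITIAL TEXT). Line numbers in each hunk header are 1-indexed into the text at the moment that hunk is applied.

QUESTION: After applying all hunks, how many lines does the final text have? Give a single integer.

Answer: 6

Derivation:
Hunk 1: at line 4 remove [znd] add [iapr,fmy] -> 7 lines: bvx bats iqq rsgie iapr fmy crk
Hunk 2: at line 1 remove [iqq] add [dcxwz,ahsie,pqd] -> 9 lines: bvx bats dcxwz ahsie pqd rsgie iapr fmy crk
Hunk 3: at line 1 remove [bats,dcxwz,ahsie] add [nvnjd] -> 7 lines: bvx nvnjd pqd rsgie iapr fmy crk
Hunk 4: at line 3 remove [iapr] add [vynmr] -> 7 lines: bvx nvnjd pqd rsgie vynmr fmy crk
Hunk 5: at line 1 remove [nvnjd,pqd] add [imjpi] -> 6 lines: bvx imjpi rsgie vynmr fmy crk
Hunk 6: at line 1 remove [rsgie] add [kublw] -> 6 lines: bvx imjpi kublw vynmr fmy crk
Final line count: 6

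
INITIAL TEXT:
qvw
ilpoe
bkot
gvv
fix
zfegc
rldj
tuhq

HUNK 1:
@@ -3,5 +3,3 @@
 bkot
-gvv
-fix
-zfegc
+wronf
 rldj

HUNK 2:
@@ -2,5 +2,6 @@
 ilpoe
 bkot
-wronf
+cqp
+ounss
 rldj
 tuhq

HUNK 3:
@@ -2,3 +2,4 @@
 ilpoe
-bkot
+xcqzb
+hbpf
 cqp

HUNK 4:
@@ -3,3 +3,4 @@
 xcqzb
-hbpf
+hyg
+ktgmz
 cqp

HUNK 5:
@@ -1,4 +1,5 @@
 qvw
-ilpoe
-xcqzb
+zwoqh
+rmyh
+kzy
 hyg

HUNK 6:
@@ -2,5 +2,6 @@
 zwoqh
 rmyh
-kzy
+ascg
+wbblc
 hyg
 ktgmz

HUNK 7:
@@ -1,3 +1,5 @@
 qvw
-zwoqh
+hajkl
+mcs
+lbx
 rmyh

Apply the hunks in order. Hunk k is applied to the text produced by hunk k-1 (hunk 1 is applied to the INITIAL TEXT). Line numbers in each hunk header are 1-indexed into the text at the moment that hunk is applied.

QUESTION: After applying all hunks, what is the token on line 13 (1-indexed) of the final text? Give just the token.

Answer: tuhq

Derivation:
Hunk 1: at line 3 remove [gvv,fix,zfegc] add [wronf] -> 6 lines: qvw ilpoe bkot wronf rldj tuhq
Hunk 2: at line 2 remove [wronf] add [cqp,ounss] -> 7 lines: qvw ilpoe bkot cqp ounss rldj tuhq
Hunk 3: at line 2 remove [bkot] add [xcqzb,hbpf] -> 8 lines: qvw ilpoe xcqzb hbpf cqp ounss rldj tuhq
Hunk 4: at line 3 remove [hbpf] add [hyg,ktgmz] -> 9 lines: qvw ilpoe xcqzb hyg ktgmz cqp ounss rldj tuhq
Hunk 5: at line 1 remove [ilpoe,xcqzb] add [zwoqh,rmyh,kzy] -> 10 lines: qvw zwoqh rmyh kzy hyg ktgmz cqp ounss rldj tuhq
Hunk 6: at line 2 remove [kzy] add [ascg,wbblc] -> 11 lines: qvw zwoqh rmyh ascg wbblc hyg ktgmz cqp ounss rldj tuhq
Hunk 7: at line 1 remove [zwoqh] add [hajkl,mcs,lbx] -> 13 lines: qvw hajkl mcs lbx rmyh ascg wbblc hyg ktgmz cqp ounss rldj tuhq
Final line 13: tuhq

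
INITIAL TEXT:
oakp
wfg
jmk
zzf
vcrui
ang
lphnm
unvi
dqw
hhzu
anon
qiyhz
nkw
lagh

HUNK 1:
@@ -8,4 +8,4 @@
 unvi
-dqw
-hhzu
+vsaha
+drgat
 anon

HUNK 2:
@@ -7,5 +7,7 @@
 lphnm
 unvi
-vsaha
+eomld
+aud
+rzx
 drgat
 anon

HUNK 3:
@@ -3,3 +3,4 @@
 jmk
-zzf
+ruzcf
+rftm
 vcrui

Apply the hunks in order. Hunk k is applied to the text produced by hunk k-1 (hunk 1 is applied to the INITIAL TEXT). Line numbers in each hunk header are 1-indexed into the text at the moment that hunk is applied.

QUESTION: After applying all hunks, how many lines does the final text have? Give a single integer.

Hunk 1: at line 8 remove [dqw,hhzu] add [vsaha,drgat] -> 14 lines: oakp wfg jmk zzf vcrui ang lphnm unvi vsaha drgat anon qiyhz nkw lagh
Hunk 2: at line 7 remove [vsaha] add [eomld,aud,rzx] -> 16 lines: oakp wfg jmk zzf vcrui ang lphnm unvi eomld aud rzx drgat anon qiyhz nkw lagh
Hunk 3: at line 3 remove [zzf] add [ruzcf,rftm] -> 17 lines: oakp wfg jmk ruzcf rftm vcrui ang lphnm unvi eomld aud rzx drgat anon qiyhz nkw lagh
Final line count: 17

Answer: 17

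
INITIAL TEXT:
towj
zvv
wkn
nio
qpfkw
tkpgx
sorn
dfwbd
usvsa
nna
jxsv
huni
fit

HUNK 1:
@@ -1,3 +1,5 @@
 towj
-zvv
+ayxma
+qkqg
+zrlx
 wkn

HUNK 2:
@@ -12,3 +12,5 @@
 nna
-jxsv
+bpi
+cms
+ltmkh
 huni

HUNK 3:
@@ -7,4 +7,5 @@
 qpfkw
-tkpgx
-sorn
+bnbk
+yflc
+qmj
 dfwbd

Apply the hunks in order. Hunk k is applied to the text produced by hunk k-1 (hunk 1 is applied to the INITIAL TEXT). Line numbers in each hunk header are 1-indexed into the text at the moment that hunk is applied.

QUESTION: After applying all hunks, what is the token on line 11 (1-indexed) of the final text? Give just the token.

Hunk 1: at line 1 remove [zvv] add [ayxma,qkqg,zrlx] -> 15 lines: towj ayxma qkqg zrlx wkn nio qpfkw tkpgx sorn dfwbd usvsa nna jxsv huni fit
Hunk 2: at line 12 remove [jxsv] add [bpi,cms,ltmkh] -> 17 lines: towj ayxma qkqg zrlx wkn nio qpfkw tkpgx sorn dfwbd usvsa nna bpi cms ltmkh huni fit
Hunk 3: at line 7 remove [tkpgx,sorn] add [bnbk,yflc,qmj] -> 18 lines: towj ayxma qkqg zrlx wkn nio qpfkw bnbk yflc qmj dfwbd usvsa nna bpi cms ltmkh huni fit
Final line 11: dfwbd

Answer: dfwbd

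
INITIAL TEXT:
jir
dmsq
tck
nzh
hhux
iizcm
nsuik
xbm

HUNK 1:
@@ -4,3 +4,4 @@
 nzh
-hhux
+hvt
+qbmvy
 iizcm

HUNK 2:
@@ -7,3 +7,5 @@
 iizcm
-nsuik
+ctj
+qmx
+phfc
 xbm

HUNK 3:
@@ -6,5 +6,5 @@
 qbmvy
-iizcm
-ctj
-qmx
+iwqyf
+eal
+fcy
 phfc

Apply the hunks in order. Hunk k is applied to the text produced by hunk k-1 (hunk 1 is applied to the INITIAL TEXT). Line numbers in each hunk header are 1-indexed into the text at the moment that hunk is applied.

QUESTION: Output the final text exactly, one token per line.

Answer: jir
dmsq
tck
nzh
hvt
qbmvy
iwqyf
eal
fcy
phfc
xbm

Derivation:
Hunk 1: at line 4 remove [hhux] add [hvt,qbmvy] -> 9 lines: jir dmsq tck nzh hvt qbmvy iizcm nsuik xbm
Hunk 2: at line 7 remove [nsuik] add [ctj,qmx,phfc] -> 11 lines: jir dmsq tck nzh hvt qbmvy iizcm ctj qmx phfc xbm
Hunk 3: at line 6 remove [iizcm,ctj,qmx] add [iwqyf,eal,fcy] -> 11 lines: jir dmsq tck nzh hvt qbmvy iwqyf eal fcy phfc xbm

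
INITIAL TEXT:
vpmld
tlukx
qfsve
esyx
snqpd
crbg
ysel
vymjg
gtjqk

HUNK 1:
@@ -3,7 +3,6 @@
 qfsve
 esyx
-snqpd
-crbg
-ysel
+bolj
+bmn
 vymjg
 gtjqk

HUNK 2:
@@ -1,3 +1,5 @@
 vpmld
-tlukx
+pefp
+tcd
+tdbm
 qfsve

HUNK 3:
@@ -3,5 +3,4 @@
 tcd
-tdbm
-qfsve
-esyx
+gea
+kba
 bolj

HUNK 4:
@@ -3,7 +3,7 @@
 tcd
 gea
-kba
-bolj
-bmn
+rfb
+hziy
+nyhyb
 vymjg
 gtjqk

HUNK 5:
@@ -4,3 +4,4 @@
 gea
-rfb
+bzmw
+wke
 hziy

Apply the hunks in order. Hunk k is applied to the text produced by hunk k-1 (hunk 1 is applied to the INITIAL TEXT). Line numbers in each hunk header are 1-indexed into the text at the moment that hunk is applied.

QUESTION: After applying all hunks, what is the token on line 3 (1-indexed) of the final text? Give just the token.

Hunk 1: at line 3 remove [snqpd,crbg,ysel] add [bolj,bmn] -> 8 lines: vpmld tlukx qfsve esyx bolj bmn vymjg gtjqk
Hunk 2: at line 1 remove [tlukx] add [pefp,tcd,tdbm] -> 10 lines: vpmld pefp tcd tdbm qfsve esyx bolj bmn vymjg gtjqk
Hunk 3: at line 3 remove [tdbm,qfsve,esyx] add [gea,kba] -> 9 lines: vpmld pefp tcd gea kba bolj bmn vymjg gtjqk
Hunk 4: at line 3 remove [kba,bolj,bmn] add [rfb,hziy,nyhyb] -> 9 lines: vpmld pefp tcd gea rfb hziy nyhyb vymjg gtjqk
Hunk 5: at line 4 remove [rfb] add [bzmw,wke] -> 10 lines: vpmld pefp tcd gea bzmw wke hziy nyhyb vymjg gtjqk
Final line 3: tcd

Answer: tcd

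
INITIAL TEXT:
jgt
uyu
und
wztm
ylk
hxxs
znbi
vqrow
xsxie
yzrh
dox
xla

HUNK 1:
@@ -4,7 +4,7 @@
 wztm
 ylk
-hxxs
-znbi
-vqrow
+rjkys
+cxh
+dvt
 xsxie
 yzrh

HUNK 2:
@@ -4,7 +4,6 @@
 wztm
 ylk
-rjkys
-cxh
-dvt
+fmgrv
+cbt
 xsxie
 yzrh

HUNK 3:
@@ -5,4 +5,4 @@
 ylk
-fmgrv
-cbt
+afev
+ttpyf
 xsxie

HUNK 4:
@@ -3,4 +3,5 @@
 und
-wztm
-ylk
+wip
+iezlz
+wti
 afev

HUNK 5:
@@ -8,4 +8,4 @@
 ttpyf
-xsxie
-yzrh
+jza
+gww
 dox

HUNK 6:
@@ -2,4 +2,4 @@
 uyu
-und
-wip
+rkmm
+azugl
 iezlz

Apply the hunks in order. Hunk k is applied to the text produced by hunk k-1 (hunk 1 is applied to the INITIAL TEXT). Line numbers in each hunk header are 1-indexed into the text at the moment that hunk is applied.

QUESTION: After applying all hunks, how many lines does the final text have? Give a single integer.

Answer: 12

Derivation:
Hunk 1: at line 4 remove [hxxs,znbi,vqrow] add [rjkys,cxh,dvt] -> 12 lines: jgt uyu und wztm ylk rjkys cxh dvt xsxie yzrh dox xla
Hunk 2: at line 4 remove [rjkys,cxh,dvt] add [fmgrv,cbt] -> 11 lines: jgt uyu und wztm ylk fmgrv cbt xsxie yzrh dox xla
Hunk 3: at line 5 remove [fmgrv,cbt] add [afev,ttpyf] -> 11 lines: jgt uyu und wztm ylk afev ttpyf xsxie yzrh dox xla
Hunk 4: at line 3 remove [wztm,ylk] add [wip,iezlz,wti] -> 12 lines: jgt uyu und wip iezlz wti afev ttpyf xsxie yzrh dox xla
Hunk 5: at line 8 remove [xsxie,yzrh] add [jza,gww] -> 12 lines: jgt uyu und wip iezlz wti afev ttpyf jza gww dox xla
Hunk 6: at line 2 remove [und,wip] add [rkmm,azugl] -> 12 lines: jgt uyu rkmm azugl iezlz wti afev ttpyf jza gww dox xla
Final line count: 12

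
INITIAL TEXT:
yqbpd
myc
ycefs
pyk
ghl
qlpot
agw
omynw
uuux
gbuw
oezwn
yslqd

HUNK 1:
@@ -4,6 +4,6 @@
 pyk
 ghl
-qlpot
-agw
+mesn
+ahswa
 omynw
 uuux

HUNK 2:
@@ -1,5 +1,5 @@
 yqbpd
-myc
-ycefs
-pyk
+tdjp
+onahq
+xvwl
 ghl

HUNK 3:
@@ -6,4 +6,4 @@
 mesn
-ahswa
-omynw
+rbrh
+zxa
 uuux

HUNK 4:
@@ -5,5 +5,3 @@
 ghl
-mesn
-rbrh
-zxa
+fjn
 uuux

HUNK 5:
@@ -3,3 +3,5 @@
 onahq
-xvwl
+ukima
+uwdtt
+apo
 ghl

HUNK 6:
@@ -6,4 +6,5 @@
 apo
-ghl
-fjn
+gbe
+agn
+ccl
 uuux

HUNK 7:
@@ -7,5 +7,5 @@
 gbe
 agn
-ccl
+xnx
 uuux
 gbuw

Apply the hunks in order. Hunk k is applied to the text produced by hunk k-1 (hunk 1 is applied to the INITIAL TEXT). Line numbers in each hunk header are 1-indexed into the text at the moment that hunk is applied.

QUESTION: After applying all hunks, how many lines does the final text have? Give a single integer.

Hunk 1: at line 4 remove [qlpot,agw] add [mesn,ahswa] -> 12 lines: yqbpd myc ycefs pyk ghl mesn ahswa omynw uuux gbuw oezwn yslqd
Hunk 2: at line 1 remove [myc,ycefs,pyk] add [tdjp,onahq,xvwl] -> 12 lines: yqbpd tdjp onahq xvwl ghl mesn ahswa omynw uuux gbuw oezwn yslqd
Hunk 3: at line 6 remove [ahswa,omynw] add [rbrh,zxa] -> 12 lines: yqbpd tdjp onahq xvwl ghl mesn rbrh zxa uuux gbuw oezwn yslqd
Hunk 4: at line 5 remove [mesn,rbrh,zxa] add [fjn] -> 10 lines: yqbpd tdjp onahq xvwl ghl fjn uuux gbuw oezwn yslqd
Hunk 5: at line 3 remove [xvwl] add [ukima,uwdtt,apo] -> 12 lines: yqbpd tdjp onahq ukima uwdtt apo ghl fjn uuux gbuw oezwn yslqd
Hunk 6: at line 6 remove [ghl,fjn] add [gbe,agn,ccl] -> 13 lines: yqbpd tdjp onahq ukima uwdtt apo gbe agn ccl uuux gbuw oezwn yslqd
Hunk 7: at line 7 remove [ccl] add [xnx] -> 13 lines: yqbpd tdjp onahq ukima uwdtt apo gbe agn xnx uuux gbuw oezwn yslqd
Final line count: 13

Answer: 13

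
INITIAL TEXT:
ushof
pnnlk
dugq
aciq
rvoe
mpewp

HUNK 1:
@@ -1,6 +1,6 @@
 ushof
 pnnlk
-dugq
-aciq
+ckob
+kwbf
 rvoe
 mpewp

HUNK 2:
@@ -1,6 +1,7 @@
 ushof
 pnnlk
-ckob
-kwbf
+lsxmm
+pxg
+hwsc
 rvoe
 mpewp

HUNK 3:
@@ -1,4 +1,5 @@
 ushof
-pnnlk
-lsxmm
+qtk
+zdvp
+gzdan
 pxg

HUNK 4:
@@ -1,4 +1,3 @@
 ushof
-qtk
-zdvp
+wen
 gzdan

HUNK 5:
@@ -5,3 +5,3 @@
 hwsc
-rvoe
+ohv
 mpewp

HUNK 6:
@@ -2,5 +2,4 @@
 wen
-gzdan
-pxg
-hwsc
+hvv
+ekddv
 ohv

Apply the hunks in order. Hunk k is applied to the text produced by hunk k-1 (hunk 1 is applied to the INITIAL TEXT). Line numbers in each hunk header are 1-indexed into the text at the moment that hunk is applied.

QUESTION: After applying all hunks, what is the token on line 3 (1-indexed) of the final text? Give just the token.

Answer: hvv

Derivation:
Hunk 1: at line 1 remove [dugq,aciq] add [ckob,kwbf] -> 6 lines: ushof pnnlk ckob kwbf rvoe mpewp
Hunk 2: at line 1 remove [ckob,kwbf] add [lsxmm,pxg,hwsc] -> 7 lines: ushof pnnlk lsxmm pxg hwsc rvoe mpewp
Hunk 3: at line 1 remove [pnnlk,lsxmm] add [qtk,zdvp,gzdan] -> 8 lines: ushof qtk zdvp gzdan pxg hwsc rvoe mpewp
Hunk 4: at line 1 remove [qtk,zdvp] add [wen] -> 7 lines: ushof wen gzdan pxg hwsc rvoe mpewp
Hunk 5: at line 5 remove [rvoe] add [ohv] -> 7 lines: ushof wen gzdan pxg hwsc ohv mpewp
Hunk 6: at line 2 remove [gzdan,pxg,hwsc] add [hvv,ekddv] -> 6 lines: ushof wen hvv ekddv ohv mpewp
Final line 3: hvv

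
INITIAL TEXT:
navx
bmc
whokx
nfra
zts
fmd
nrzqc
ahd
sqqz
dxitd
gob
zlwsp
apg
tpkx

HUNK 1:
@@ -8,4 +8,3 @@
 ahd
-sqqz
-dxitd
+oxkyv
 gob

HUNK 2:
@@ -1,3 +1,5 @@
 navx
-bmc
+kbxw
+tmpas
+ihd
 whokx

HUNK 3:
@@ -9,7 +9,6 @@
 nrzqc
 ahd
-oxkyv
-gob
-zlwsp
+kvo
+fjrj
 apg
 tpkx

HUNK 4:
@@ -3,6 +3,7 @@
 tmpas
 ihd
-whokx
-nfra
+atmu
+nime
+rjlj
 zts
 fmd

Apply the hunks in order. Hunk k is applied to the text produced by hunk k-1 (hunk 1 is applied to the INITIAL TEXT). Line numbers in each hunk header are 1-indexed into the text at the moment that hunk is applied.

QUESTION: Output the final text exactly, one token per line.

Answer: navx
kbxw
tmpas
ihd
atmu
nime
rjlj
zts
fmd
nrzqc
ahd
kvo
fjrj
apg
tpkx

Derivation:
Hunk 1: at line 8 remove [sqqz,dxitd] add [oxkyv] -> 13 lines: navx bmc whokx nfra zts fmd nrzqc ahd oxkyv gob zlwsp apg tpkx
Hunk 2: at line 1 remove [bmc] add [kbxw,tmpas,ihd] -> 15 lines: navx kbxw tmpas ihd whokx nfra zts fmd nrzqc ahd oxkyv gob zlwsp apg tpkx
Hunk 3: at line 9 remove [oxkyv,gob,zlwsp] add [kvo,fjrj] -> 14 lines: navx kbxw tmpas ihd whokx nfra zts fmd nrzqc ahd kvo fjrj apg tpkx
Hunk 4: at line 3 remove [whokx,nfra] add [atmu,nime,rjlj] -> 15 lines: navx kbxw tmpas ihd atmu nime rjlj zts fmd nrzqc ahd kvo fjrj apg tpkx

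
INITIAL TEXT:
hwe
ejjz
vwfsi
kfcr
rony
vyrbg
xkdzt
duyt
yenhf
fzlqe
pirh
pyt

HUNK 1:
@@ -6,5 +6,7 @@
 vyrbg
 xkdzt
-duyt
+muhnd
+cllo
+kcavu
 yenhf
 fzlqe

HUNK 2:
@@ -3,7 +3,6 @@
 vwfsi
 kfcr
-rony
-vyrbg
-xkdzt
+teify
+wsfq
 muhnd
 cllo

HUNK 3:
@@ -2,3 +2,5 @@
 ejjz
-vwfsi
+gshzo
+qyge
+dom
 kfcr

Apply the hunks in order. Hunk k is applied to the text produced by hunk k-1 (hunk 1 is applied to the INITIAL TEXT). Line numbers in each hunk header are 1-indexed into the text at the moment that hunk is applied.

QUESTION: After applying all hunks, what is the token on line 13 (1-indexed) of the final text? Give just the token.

Answer: fzlqe

Derivation:
Hunk 1: at line 6 remove [duyt] add [muhnd,cllo,kcavu] -> 14 lines: hwe ejjz vwfsi kfcr rony vyrbg xkdzt muhnd cllo kcavu yenhf fzlqe pirh pyt
Hunk 2: at line 3 remove [rony,vyrbg,xkdzt] add [teify,wsfq] -> 13 lines: hwe ejjz vwfsi kfcr teify wsfq muhnd cllo kcavu yenhf fzlqe pirh pyt
Hunk 3: at line 2 remove [vwfsi] add [gshzo,qyge,dom] -> 15 lines: hwe ejjz gshzo qyge dom kfcr teify wsfq muhnd cllo kcavu yenhf fzlqe pirh pyt
Final line 13: fzlqe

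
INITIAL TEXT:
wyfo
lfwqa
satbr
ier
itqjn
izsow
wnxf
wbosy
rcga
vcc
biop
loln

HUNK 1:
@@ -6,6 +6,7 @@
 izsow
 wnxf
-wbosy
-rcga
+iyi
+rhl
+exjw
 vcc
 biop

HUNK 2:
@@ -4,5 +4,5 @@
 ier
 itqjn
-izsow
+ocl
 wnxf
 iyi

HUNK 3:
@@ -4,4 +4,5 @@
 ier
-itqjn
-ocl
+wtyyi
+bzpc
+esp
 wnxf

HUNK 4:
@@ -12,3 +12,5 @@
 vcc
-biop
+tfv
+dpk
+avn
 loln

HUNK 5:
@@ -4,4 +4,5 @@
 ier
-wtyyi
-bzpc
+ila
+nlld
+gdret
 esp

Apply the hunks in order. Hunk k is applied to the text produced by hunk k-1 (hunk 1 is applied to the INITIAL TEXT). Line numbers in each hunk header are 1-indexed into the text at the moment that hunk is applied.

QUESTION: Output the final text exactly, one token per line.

Answer: wyfo
lfwqa
satbr
ier
ila
nlld
gdret
esp
wnxf
iyi
rhl
exjw
vcc
tfv
dpk
avn
loln

Derivation:
Hunk 1: at line 6 remove [wbosy,rcga] add [iyi,rhl,exjw] -> 13 lines: wyfo lfwqa satbr ier itqjn izsow wnxf iyi rhl exjw vcc biop loln
Hunk 2: at line 4 remove [izsow] add [ocl] -> 13 lines: wyfo lfwqa satbr ier itqjn ocl wnxf iyi rhl exjw vcc biop loln
Hunk 3: at line 4 remove [itqjn,ocl] add [wtyyi,bzpc,esp] -> 14 lines: wyfo lfwqa satbr ier wtyyi bzpc esp wnxf iyi rhl exjw vcc biop loln
Hunk 4: at line 12 remove [biop] add [tfv,dpk,avn] -> 16 lines: wyfo lfwqa satbr ier wtyyi bzpc esp wnxf iyi rhl exjw vcc tfv dpk avn loln
Hunk 5: at line 4 remove [wtyyi,bzpc] add [ila,nlld,gdret] -> 17 lines: wyfo lfwqa satbr ier ila nlld gdret esp wnxf iyi rhl exjw vcc tfv dpk avn loln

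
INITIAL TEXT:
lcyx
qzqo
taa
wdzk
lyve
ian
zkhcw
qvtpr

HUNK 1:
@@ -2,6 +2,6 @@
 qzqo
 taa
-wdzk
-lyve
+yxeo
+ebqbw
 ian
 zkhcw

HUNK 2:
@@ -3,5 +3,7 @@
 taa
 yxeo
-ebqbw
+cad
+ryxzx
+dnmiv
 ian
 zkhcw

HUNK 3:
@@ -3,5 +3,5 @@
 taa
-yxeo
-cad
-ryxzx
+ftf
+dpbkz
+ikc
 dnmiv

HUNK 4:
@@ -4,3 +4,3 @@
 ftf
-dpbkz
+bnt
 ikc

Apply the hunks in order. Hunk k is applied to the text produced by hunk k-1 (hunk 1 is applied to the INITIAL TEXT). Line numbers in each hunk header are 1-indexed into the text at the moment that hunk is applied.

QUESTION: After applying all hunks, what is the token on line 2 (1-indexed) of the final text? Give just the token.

Answer: qzqo

Derivation:
Hunk 1: at line 2 remove [wdzk,lyve] add [yxeo,ebqbw] -> 8 lines: lcyx qzqo taa yxeo ebqbw ian zkhcw qvtpr
Hunk 2: at line 3 remove [ebqbw] add [cad,ryxzx,dnmiv] -> 10 lines: lcyx qzqo taa yxeo cad ryxzx dnmiv ian zkhcw qvtpr
Hunk 3: at line 3 remove [yxeo,cad,ryxzx] add [ftf,dpbkz,ikc] -> 10 lines: lcyx qzqo taa ftf dpbkz ikc dnmiv ian zkhcw qvtpr
Hunk 4: at line 4 remove [dpbkz] add [bnt] -> 10 lines: lcyx qzqo taa ftf bnt ikc dnmiv ian zkhcw qvtpr
Final line 2: qzqo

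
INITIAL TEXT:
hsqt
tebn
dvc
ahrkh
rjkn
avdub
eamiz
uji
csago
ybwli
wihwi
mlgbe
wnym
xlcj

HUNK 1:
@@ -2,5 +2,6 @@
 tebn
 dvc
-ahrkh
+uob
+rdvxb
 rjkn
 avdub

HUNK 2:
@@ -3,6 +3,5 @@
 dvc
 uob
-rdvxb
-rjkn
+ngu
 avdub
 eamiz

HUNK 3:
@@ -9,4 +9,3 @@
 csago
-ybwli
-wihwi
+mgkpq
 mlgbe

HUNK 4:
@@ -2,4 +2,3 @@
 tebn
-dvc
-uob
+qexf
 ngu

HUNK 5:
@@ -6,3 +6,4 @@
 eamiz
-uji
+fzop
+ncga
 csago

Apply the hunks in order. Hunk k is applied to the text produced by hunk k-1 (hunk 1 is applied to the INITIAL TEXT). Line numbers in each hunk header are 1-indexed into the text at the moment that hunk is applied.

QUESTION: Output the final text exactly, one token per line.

Hunk 1: at line 2 remove [ahrkh] add [uob,rdvxb] -> 15 lines: hsqt tebn dvc uob rdvxb rjkn avdub eamiz uji csago ybwli wihwi mlgbe wnym xlcj
Hunk 2: at line 3 remove [rdvxb,rjkn] add [ngu] -> 14 lines: hsqt tebn dvc uob ngu avdub eamiz uji csago ybwli wihwi mlgbe wnym xlcj
Hunk 3: at line 9 remove [ybwli,wihwi] add [mgkpq] -> 13 lines: hsqt tebn dvc uob ngu avdub eamiz uji csago mgkpq mlgbe wnym xlcj
Hunk 4: at line 2 remove [dvc,uob] add [qexf] -> 12 lines: hsqt tebn qexf ngu avdub eamiz uji csago mgkpq mlgbe wnym xlcj
Hunk 5: at line 6 remove [uji] add [fzop,ncga] -> 13 lines: hsqt tebn qexf ngu avdub eamiz fzop ncga csago mgkpq mlgbe wnym xlcj

Answer: hsqt
tebn
qexf
ngu
avdub
eamiz
fzop
ncga
csago
mgkpq
mlgbe
wnym
xlcj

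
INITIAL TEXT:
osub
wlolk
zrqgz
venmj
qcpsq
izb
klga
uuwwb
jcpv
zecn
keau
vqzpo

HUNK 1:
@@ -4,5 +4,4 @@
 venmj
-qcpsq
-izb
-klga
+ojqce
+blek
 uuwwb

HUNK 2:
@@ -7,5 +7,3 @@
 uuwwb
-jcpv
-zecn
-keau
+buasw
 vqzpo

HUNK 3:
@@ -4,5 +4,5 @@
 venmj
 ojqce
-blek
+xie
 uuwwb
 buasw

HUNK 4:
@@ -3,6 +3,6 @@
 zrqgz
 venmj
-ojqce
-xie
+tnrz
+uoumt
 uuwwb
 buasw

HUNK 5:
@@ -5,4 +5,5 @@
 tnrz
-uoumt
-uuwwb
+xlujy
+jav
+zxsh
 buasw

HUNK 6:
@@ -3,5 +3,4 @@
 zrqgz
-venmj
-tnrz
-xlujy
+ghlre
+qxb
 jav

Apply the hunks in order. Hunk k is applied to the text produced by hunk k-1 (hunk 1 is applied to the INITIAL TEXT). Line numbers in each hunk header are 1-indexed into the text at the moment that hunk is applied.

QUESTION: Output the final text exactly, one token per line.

Answer: osub
wlolk
zrqgz
ghlre
qxb
jav
zxsh
buasw
vqzpo

Derivation:
Hunk 1: at line 4 remove [qcpsq,izb,klga] add [ojqce,blek] -> 11 lines: osub wlolk zrqgz venmj ojqce blek uuwwb jcpv zecn keau vqzpo
Hunk 2: at line 7 remove [jcpv,zecn,keau] add [buasw] -> 9 lines: osub wlolk zrqgz venmj ojqce blek uuwwb buasw vqzpo
Hunk 3: at line 4 remove [blek] add [xie] -> 9 lines: osub wlolk zrqgz venmj ojqce xie uuwwb buasw vqzpo
Hunk 4: at line 3 remove [ojqce,xie] add [tnrz,uoumt] -> 9 lines: osub wlolk zrqgz venmj tnrz uoumt uuwwb buasw vqzpo
Hunk 5: at line 5 remove [uoumt,uuwwb] add [xlujy,jav,zxsh] -> 10 lines: osub wlolk zrqgz venmj tnrz xlujy jav zxsh buasw vqzpo
Hunk 6: at line 3 remove [venmj,tnrz,xlujy] add [ghlre,qxb] -> 9 lines: osub wlolk zrqgz ghlre qxb jav zxsh buasw vqzpo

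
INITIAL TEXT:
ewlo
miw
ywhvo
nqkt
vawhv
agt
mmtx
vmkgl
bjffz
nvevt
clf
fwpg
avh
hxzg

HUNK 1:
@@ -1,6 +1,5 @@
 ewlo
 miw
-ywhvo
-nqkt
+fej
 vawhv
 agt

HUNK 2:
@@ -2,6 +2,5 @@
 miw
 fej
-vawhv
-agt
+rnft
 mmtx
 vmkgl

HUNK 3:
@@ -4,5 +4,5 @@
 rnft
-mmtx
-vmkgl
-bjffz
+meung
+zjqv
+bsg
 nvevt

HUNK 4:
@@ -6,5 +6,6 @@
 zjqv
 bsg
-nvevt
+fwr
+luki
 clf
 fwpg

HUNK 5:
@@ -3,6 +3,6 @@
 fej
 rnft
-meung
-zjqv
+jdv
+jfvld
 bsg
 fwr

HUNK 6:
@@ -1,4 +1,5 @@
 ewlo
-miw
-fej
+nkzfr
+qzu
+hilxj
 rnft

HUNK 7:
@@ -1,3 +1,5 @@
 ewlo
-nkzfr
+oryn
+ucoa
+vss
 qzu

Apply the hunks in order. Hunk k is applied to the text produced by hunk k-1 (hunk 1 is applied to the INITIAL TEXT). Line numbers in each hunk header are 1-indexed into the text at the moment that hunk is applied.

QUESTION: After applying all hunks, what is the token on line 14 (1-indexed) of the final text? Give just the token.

Answer: fwpg

Derivation:
Hunk 1: at line 1 remove [ywhvo,nqkt] add [fej] -> 13 lines: ewlo miw fej vawhv agt mmtx vmkgl bjffz nvevt clf fwpg avh hxzg
Hunk 2: at line 2 remove [vawhv,agt] add [rnft] -> 12 lines: ewlo miw fej rnft mmtx vmkgl bjffz nvevt clf fwpg avh hxzg
Hunk 3: at line 4 remove [mmtx,vmkgl,bjffz] add [meung,zjqv,bsg] -> 12 lines: ewlo miw fej rnft meung zjqv bsg nvevt clf fwpg avh hxzg
Hunk 4: at line 6 remove [nvevt] add [fwr,luki] -> 13 lines: ewlo miw fej rnft meung zjqv bsg fwr luki clf fwpg avh hxzg
Hunk 5: at line 3 remove [meung,zjqv] add [jdv,jfvld] -> 13 lines: ewlo miw fej rnft jdv jfvld bsg fwr luki clf fwpg avh hxzg
Hunk 6: at line 1 remove [miw,fej] add [nkzfr,qzu,hilxj] -> 14 lines: ewlo nkzfr qzu hilxj rnft jdv jfvld bsg fwr luki clf fwpg avh hxzg
Hunk 7: at line 1 remove [nkzfr] add [oryn,ucoa,vss] -> 16 lines: ewlo oryn ucoa vss qzu hilxj rnft jdv jfvld bsg fwr luki clf fwpg avh hxzg
Final line 14: fwpg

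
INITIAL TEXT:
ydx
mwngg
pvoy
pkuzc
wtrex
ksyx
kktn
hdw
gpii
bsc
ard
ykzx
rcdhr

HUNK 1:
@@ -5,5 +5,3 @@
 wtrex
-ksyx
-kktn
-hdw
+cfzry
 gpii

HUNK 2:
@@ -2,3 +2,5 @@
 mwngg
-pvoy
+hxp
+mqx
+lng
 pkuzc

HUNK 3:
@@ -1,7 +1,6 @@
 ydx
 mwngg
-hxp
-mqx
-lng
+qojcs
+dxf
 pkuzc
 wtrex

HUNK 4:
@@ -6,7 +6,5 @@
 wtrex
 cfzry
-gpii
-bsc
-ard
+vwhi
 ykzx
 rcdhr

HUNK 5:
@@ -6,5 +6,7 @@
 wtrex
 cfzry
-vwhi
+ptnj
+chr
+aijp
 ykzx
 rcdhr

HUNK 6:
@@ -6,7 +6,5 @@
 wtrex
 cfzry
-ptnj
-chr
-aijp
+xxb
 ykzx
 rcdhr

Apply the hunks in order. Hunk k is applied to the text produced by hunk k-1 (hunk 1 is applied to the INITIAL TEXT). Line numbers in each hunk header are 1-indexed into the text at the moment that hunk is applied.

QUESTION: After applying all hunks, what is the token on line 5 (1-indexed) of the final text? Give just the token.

Hunk 1: at line 5 remove [ksyx,kktn,hdw] add [cfzry] -> 11 lines: ydx mwngg pvoy pkuzc wtrex cfzry gpii bsc ard ykzx rcdhr
Hunk 2: at line 2 remove [pvoy] add [hxp,mqx,lng] -> 13 lines: ydx mwngg hxp mqx lng pkuzc wtrex cfzry gpii bsc ard ykzx rcdhr
Hunk 3: at line 1 remove [hxp,mqx,lng] add [qojcs,dxf] -> 12 lines: ydx mwngg qojcs dxf pkuzc wtrex cfzry gpii bsc ard ykzx rcdhr
Hunk 4: at line 6 remove [gpii,bsc,ard] add [vwhi] -> 10 lines: ydx mwngg qojcs dxf pkuzc wtrex cfzry vwhi ykzx rcdhr
Hunk 5: at line 6 remove [vwhi] add [ptnj,chr,aijp] -> 12 lines: ydx mwngg qojcs dxf pkuzc wtrex cfzry ptnj chr aijp ykzx rcdhr
Hunk 6: at line 6 remove [ptnj,chr,aijp] add [xxb] -> 10 lines: ydx mwngg qojcs dxf pkuzc wtrex cfzry xxb ykzx rcdhr
Final line 5: pkuzc

Answer: pkuzc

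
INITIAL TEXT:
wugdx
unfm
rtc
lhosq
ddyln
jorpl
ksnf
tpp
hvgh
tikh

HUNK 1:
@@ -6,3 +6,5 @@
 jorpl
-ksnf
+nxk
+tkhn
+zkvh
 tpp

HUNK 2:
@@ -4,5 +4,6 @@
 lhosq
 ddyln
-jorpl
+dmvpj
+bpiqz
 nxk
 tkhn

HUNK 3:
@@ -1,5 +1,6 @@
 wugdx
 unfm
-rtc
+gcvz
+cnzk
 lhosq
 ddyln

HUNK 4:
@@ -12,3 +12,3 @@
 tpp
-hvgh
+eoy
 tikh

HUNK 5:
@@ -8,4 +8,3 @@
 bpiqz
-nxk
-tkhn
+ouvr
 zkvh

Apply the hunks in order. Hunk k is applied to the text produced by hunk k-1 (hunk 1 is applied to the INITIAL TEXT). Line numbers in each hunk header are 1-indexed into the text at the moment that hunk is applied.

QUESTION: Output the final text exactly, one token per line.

Answer: wugdx
unfm
gcvz
cnzk
lhosq
ddyln
dmvpj
bpiqz
ouvr
zkvh
tpp
eoy
tikh

Derivation:
Hunk 1: at line 6 remove [ksnf] add [nxk,tkhn,zkvh] -> 12 lines: wugdx unfm rtc lhosq ddyln jorpl nxk tkhn zkvh tpp hvgh tikh
Hunk 2: at line 4 remove [jorpl] add [dmvpj,bpiqz] -> 13 lines: wugdx unfm rtc lhosq ddyln dmvpj bpiqz nxk tkhn zkvh tpp hvgh tikh
Hunk 3: at line 1 remove [rtc] add [gcvz,cnzk] -> 14 lines: wugdx unfm gcvz cnzk lhosq ddyln dmvpj bpiqz nxk tkhn zkvh tpp hvgh tikh
Hunk 4: at line 12 remove [hvgh] add [eoy] -> 14 lines: wugdx unfm gcvz cnzk lhosq ddyln dmvpj bpiqz nxk tkhn zkvh tpp eoy tikh
Hunk 5: at line 8 remove [nxk,tkhn] add [ouvr] -> 13 lines: wugdx unfm gcvz cnzk lhosq ddyln dmvpj bpiqz ouvr zkvh tpp eoy tikh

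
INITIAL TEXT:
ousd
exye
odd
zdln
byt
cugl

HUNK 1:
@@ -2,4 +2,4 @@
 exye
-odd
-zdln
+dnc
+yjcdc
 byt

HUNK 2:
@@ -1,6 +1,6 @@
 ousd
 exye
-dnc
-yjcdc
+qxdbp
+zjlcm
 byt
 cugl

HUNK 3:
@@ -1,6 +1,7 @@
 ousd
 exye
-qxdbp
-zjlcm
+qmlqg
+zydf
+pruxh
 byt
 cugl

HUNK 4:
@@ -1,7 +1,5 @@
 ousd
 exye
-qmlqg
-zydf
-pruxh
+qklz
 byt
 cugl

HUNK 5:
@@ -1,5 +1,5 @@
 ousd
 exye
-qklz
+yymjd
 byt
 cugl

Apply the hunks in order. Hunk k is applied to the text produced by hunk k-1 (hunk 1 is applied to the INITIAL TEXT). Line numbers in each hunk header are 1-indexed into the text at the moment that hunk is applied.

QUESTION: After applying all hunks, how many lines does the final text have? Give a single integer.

Answer: 5

Derivation:
Hunk 1: at line 2 remove [odd,zdln] add [dnc,yjcdc] -> 6 lines: ousd exye dnc yjcdc byt cugl
Hunk 2: at line 1 remove [dnc,yjcdc] add [qxdbp,zjlcm] -> 6 lines: ousd exye qxdbp zjlcm byt cugl
Hunk 3: at line 1 remove [qxdbp,zjlcm] add [qmlqg,zydf,pruxh] -> 7 lines: ousd exye qmlqg zydf pruxh byt cugl
Hunk 4: at line 1 remove [qmlqg,zydf,pruxh] add [qklz] -> 5 lines: ousd exye qklz byt cugl
Hunk 5: at line 1 remove [qklz] add [yymjd] -> 5 lines: ousd exye yymjd byt cugl
Final line count: 5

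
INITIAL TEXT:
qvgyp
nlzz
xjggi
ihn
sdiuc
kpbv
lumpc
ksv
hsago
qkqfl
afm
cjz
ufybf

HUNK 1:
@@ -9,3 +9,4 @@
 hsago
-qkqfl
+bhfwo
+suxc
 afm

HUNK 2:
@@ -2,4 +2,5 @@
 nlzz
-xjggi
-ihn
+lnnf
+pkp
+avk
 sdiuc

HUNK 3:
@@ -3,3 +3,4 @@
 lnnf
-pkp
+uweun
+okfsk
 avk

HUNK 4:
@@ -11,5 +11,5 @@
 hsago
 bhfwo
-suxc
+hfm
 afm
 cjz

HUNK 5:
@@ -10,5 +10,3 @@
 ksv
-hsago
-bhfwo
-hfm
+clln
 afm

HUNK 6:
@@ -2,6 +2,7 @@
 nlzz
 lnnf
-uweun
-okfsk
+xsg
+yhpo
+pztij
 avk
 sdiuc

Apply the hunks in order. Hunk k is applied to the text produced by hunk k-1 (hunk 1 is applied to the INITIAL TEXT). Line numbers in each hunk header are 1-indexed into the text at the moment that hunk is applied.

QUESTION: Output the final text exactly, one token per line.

Hunk 1: at line 9 remove [qkqfl] add [bhfwo,suxc] -> 14 lines: qvgyp nlzz xjggi ihn sdiuc kpbv lumpc ksv hsago bhfwo suxc afm cjz ufybf
Hunk 2: at line 2 remove [xjggi,ihn] add [lnnf,pkp,avk] -> 15 lines: qvgyp nlzz lnnf pkp avk sdiuc kpbv lumpc ksv hsago bhfwo suxc afm cjz ufybf
Hunk 3: at line 3 remove [pkp] add [uweun,okfsk] -> 16 lines: qvgyp nlzz lnnf uweun okfsk avk sdiuc kpbv lumpc ksv hsago bhfwo suxc afm cjz ufybf
Hunk 4: at line 11 remove [suxc] add [hfm] -> 16 lines: qvgyp nlzz lnnf uweun okfsk avk sdiuc kpbv lumpc ksv hsago bhfwo hfm afm cjz ufybf
Hunk 5: at line 10 remove [hsago,bhfwo,hfm] add [clln] -> 14 lines: qvgyp nlzz lnnf uweun okfsk avk sdiuc kpbv lumpc ksv clln afm cjz ufybf
Hunk 6: at line 2 remove [uweun,okfsk] add [xsg,yhpo,pztij] -> 15 lines: qvgyp nlzz lnnf xsg yhpo pztij avk sdiuc kpbv lumpc ksv clln afm cjz ufybf

Answer: qvgyp
nlzz
lnnf
xsg
yhpo
pztij
avk
sdiuc
kpbv
lumpc
ksv
clln
afm
cjz
ufybf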